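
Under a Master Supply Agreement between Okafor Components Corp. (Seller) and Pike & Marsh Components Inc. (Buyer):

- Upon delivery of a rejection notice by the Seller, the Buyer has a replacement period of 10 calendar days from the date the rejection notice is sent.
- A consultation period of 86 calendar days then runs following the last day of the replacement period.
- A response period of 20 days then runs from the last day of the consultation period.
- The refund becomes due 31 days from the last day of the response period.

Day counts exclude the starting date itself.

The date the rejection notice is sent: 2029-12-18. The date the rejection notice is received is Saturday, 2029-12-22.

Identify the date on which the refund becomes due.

2030-05-14

Adding 10 calendar days to 2029-12-18 gives 2029-12-28, which is the last day of the replacement period.
The last day of the consultation period: 86 calendar days after 2029-12-28 is 2030-03-24.
The last day of the response period: 2030-03-24 + 20 days = 2030-04-13.
The date on which the refund becomes due: 2030-04-13 + 31 days = 2030-05-14.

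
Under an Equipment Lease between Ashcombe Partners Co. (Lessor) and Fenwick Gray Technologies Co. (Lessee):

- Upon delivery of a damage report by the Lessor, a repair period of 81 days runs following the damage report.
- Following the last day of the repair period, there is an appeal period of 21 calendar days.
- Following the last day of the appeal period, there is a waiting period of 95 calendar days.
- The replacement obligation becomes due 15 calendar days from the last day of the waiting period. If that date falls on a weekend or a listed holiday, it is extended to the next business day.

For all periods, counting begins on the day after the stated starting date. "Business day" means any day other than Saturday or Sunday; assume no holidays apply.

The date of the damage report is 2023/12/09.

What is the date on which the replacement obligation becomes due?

The last day of the repair period: 2023/12/09 + 81 days = 2024/02/28.
The last day of the appeal period: 21 calendar days after 2024/02/28 is 2024/03/20.
The last day of the waiting period: 95 calendar days after 2024/03/20 is 2024/06/23.
Adding 15 calendar days to 2024/06/23 gives 2024/07/08, which is the date on which the replacement obligation becomes due. 2024/07/08 is a Monday, so no roll-forward applies.

2024/07/08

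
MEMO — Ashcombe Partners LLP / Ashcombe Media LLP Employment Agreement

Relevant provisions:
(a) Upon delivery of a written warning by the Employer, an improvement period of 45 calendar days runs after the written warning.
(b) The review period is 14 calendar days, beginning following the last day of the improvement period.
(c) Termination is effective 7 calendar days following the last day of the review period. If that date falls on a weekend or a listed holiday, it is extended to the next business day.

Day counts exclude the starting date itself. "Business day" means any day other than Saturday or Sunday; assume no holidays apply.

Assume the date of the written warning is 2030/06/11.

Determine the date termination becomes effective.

2030/08/16

The last day of the improvement period: 2030/06/11 + 45 days = 2030/07/26.
The last day of the review period: 2030/07/26 + 14 days = 2030/08/09.
Adding 7 calendar days to 2030/08/09 gives 2030/08/16, which is the date termination becomes effective. 2030/08/16 is a Friday, so no roll-forward applies.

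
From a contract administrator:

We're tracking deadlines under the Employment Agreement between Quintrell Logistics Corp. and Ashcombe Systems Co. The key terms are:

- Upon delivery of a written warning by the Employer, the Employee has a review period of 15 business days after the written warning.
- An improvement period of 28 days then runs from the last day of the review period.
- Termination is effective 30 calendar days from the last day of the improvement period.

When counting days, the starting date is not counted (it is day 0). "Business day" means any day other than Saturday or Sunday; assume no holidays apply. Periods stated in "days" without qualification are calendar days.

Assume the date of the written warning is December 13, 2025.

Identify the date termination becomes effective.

March 1, 2026

The last day of the review period: 15 business days after Saturday, December 13, 2025, skipping weekends — Dec 15, Dec 16, Dec 17, Dec 18, …, Dec 31, Jan 1, Jan 2 — lands on Friday, January 2, 2026.
The last day of the improvement period: January 2, 2026 + 28 days = January 30, 2026.
Adding 30 calendar days to January 30, 2026 gives March 1, 2026, which is the date termination becomes effective.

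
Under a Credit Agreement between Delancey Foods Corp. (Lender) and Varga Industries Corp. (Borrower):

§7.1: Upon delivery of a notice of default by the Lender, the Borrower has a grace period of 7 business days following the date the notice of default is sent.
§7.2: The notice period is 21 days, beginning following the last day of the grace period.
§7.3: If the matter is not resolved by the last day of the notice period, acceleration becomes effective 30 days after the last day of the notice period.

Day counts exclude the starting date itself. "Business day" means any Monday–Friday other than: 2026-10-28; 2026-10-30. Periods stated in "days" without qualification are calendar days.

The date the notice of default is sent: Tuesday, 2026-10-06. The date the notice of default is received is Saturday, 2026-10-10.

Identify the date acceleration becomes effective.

The last day of the grace period: counting 7 business days from Tuesday, 2026-10-06 (Oct 7, Oct 8, Oct 9, Oct 12, Oct 13, Oct 14, Oct 15, skipping weekends) reaches Thursday, 2026-10-15.
The last day of the notice period: 21 calendar days after 2026-10-15 is 2026-11-05.
The date acceleration becomes effective: 2026-11-05 + 30 days = 2026-12-05.

2026-12-05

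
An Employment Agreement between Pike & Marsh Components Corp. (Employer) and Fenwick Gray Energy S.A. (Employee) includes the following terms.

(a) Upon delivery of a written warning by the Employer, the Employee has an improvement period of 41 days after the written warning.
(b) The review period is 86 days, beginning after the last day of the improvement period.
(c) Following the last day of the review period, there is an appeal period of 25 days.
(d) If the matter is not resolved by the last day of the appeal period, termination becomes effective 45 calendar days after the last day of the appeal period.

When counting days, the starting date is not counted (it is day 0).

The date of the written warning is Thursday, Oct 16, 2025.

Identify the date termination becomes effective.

May 1, 2026

The last day of the improvement period: Oct 16, 2025 + 41 days = Nov 26, 2025.
Adding 86 calendar days to Nov 26, 2025 gives Feb 20, 2026, which is the last day of the review period.
The last day of the appeal period: Feb 20, 2026 + 25 days = Mar 17, 2026.
Adding 45 calendar days to Mar 17, 2026 gives May 1, 2026, which is the date termination becomes effective.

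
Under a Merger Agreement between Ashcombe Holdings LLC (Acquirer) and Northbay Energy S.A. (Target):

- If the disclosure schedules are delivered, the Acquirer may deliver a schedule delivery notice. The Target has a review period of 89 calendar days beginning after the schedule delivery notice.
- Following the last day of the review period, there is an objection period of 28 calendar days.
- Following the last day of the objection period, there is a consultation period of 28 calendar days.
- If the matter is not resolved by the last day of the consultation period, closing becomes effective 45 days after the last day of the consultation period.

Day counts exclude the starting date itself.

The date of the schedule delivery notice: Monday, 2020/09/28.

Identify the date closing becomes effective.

Adding 89 calendar days to 2020/09/28 gives 2020/12/26, which is the last day of the review period.
The last day of the objection period: 28 calendar days after 2020/12/26 is 2021/01/23.
Adding 28 calendar days to 2021/01/23 gives 2021/02/20, which is the last day of the consultation period.
The date closing becomes effective: 45 calendar days after 2021/02/20 is 2021/04/06.

2021/04/06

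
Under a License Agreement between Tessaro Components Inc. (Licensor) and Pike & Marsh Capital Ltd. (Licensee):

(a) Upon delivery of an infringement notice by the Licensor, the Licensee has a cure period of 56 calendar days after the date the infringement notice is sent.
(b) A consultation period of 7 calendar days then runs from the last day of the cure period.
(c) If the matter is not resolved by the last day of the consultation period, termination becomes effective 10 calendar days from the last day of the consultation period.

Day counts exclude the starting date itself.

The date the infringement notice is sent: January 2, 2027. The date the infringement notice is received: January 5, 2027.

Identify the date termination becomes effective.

March 16, 2027

The last day of the cure period: 56 calendar days after January 2, 2027 is February 27, 2027.
The last day of the consultation period: February 27, 2027 + 7 days = March 6, 2027.
Adding 10 calendar days to March 6, 2027 gives March 16, 2027, which is the date termination becomes effective.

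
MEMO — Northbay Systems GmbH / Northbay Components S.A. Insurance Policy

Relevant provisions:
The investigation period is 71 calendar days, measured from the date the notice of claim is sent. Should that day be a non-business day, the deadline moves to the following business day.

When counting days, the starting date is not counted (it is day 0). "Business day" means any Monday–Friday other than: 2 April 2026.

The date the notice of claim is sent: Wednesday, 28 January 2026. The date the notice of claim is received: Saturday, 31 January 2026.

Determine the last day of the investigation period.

9 April 2026

Adding 71 calendar days to 28 January 2026 gives 9 April 2026, which is the last day of the investigation period. 9 April 2026 is a Thursday and is not a listed holiday, so no roll-forward applies.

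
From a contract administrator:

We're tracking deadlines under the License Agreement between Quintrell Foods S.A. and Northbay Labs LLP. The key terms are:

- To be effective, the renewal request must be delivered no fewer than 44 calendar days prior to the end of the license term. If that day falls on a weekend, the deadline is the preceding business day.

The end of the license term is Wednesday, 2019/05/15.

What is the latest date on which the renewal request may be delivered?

2019/04/01

Counting back 44 calendar days from 2019/05/15 gives 2019/04/01. That is a Monday, so no adjustment is needed.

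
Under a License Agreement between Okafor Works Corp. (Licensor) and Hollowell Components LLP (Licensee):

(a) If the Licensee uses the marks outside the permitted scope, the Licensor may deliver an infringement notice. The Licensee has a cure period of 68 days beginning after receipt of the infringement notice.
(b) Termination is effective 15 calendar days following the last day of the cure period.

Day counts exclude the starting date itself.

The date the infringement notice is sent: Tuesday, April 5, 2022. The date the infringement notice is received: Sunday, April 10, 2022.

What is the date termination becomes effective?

Adding 68 calendar days to April 10, 2022 gives June 17, 2022, which is the last day of the cure period.
The date termination becomes effective: 15 calendar days after June 17, 2022 is July 2, 2022.

July 2, 2022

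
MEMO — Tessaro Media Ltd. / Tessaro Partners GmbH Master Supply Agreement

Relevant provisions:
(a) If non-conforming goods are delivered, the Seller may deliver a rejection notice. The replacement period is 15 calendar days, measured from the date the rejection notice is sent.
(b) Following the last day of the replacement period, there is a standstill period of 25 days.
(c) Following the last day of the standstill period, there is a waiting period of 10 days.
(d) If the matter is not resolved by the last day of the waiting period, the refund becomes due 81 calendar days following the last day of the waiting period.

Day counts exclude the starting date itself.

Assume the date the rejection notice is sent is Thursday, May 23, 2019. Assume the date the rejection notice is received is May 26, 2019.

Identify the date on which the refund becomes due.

The last day of the replacement period: 15 calendar days after May 23, 2019 is June 7, 2019.
The last day of the standstill period: 25 calendar days after June 7, 2019 is July 2, 2019.
The last day of the waiting period: July 2, 2019 + 10 days = July 12, 2019.
The date on which the refund becomes due: 81 calendar days after July 12, 2019 is October 1, 2019.

October 1, 2019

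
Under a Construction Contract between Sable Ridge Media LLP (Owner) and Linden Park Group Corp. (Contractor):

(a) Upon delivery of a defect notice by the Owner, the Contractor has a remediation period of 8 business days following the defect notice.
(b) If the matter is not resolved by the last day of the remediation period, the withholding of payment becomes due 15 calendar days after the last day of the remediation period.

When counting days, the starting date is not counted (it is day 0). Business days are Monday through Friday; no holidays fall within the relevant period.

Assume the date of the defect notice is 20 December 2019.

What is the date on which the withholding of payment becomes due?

The last day of the remediation period: counting 8 business days from Friday, 20 December 2019 (Dec 23, Dec 24, Dec 25, Dec 26, Dec 27, Dec 30, Dec 31, Jan 1, skipping weekends) reaches Wednesday, 1 January 2020.
The date on which the withholding of payment becomes due: 1 January 2020 + 15 days = 16 January 2020.

16 January 2020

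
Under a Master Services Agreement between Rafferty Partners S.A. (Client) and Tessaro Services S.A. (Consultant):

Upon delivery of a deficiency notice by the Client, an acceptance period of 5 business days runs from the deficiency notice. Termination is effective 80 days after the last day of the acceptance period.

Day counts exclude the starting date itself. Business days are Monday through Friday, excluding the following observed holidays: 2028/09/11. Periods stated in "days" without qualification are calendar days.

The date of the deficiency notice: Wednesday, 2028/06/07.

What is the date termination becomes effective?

The last day of the acceptance period: counting 5 business days from Wednesday, 2028/06/07 (Jun 8, Jun 9, Jun 12, Jun 13, Jun 14, skipping weekends) reaches Wednesday, 2028/06/14.
Adding 80 calendar days to 2028/06/14 gives 2028/09/02, which is the date termination becomes effective.

2028/09/02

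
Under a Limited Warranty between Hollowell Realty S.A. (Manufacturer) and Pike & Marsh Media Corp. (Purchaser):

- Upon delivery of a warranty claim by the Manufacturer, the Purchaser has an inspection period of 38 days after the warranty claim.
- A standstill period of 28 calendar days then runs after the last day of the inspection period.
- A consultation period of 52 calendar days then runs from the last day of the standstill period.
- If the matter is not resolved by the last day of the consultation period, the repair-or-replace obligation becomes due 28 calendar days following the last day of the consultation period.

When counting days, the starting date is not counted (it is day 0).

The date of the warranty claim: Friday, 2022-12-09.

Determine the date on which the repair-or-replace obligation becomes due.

2023-05-04

The last day of the inspection period: 38 calendar days after 2022-12-09 is 2023-01-16.
Adding 28 calendar days to 2023-01-16 gives 2023-02-13, which is the last day of the standstill period.
The last day of the consultation period: 2023-02-13 + 52 days = 2023-04-06.
Adding 28 calendar days to 2023-04-06 gives 2023-05-04, which is the date on which the repair-or-replace obligation becomes due.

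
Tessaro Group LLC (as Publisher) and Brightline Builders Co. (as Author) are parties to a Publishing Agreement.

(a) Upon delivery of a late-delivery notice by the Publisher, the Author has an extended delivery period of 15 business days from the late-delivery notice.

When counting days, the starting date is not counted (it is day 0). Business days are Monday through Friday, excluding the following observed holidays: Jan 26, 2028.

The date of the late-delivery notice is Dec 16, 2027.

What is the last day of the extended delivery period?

Jan 6, 2028

From Thursday, Dec 16, 2027, 15 business days (Dec 17, Dec 20, Dec 21, Dec 22, …, Jan 4, Jan 5, Jan 6, skipping weekends) brings us to Thursday, Jan 6, 2028, which is the last day of the extended delivery period.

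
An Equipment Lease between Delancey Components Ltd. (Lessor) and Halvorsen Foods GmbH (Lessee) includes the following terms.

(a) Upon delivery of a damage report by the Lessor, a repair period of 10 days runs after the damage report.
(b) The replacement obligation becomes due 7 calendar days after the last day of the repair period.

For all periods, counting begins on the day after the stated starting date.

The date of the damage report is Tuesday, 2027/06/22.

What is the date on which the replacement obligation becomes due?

2027/07/09

Adding 10 calendar days to 2027/06/22 gives 2027/07/02, which is the last day of the repair period.
The date on which the replacement obligation becomes due: 7 calendar days after 2027/07/02 is 2027/07/09.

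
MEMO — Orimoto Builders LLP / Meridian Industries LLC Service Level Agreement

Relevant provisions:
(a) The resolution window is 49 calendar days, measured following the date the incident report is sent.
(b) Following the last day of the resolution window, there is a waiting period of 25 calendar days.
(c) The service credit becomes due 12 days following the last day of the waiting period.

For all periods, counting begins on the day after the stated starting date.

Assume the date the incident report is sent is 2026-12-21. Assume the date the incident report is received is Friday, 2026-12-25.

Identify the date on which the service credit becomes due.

The last day of the resolution window: 2026-12-21 + 49 days = 2027-02-08.
The last day of the waiting period: 2027-02-08 + 25 days = 2027-03-05.
The date on which the service credit becomes due: 2027-03-05 + 12 days = 2027-03-17.

2027-03-17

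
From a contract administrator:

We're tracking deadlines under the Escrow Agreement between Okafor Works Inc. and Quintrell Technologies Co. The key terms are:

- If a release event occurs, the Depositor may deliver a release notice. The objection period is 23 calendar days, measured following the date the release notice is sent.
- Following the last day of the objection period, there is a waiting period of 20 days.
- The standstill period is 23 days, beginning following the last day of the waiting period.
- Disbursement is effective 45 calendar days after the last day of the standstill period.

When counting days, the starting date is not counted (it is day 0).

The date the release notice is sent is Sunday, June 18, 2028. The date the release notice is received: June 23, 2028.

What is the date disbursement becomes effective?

Adding 23 calendar days to June 18, 2028 gives July 11, 2028, which is the last day of the objection period.
The last day of the waiting period: July 11, 2028 + 20 days = July 31, 2028.
Adding 23 calendar days to July 31, 2028 gives August 23, 2028, which is the last day of the standstill period.
The date disbursement becomes effective: August 23, 2028 + 45 days = October 7, 2028.

October 7, 2028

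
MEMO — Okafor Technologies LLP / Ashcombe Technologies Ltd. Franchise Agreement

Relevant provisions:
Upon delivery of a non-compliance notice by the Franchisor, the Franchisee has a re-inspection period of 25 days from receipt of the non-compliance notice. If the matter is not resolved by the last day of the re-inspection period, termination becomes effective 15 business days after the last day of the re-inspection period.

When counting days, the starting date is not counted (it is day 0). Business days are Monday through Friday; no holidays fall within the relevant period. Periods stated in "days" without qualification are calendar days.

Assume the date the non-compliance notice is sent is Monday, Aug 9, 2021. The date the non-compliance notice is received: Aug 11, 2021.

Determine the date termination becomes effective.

The last day of the re-inspection period: 25 calendar days after Aug 11, 2021 is Sep 5, 2021.
From Sunday, Sep 5, 2021, 15 business days (Sep 6, Sep 7, Sep 8, Sep 9, …, Sep 22, Sep 23, Sep 24, skipping weekends) brings us to Friday, Sep 24, 2021, which is the date termination becomes effective.

Sep 24, 2021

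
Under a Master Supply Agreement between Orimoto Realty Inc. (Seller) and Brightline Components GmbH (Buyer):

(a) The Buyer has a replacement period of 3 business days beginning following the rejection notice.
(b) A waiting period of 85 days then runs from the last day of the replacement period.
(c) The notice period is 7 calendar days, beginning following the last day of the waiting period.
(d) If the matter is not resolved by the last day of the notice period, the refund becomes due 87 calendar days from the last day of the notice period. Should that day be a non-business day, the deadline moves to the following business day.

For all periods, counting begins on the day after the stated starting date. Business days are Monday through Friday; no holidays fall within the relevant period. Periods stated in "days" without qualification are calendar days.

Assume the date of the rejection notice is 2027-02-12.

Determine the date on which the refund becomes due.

2027-08-16

The last day of the replacement period: counting 3 business days from Friday, 2027-02-12 (Feb 15, Feb 16, Feb 17, skipping weekends) reaches Wednesday, 2027-02-17.
The last day of the waiting period: 85 calendar days after 2027-02-17 is 2027-05-13.
Adding 7 calendar days to 2027-05-13 gives 2027-05-20, which is the last day of the notice period.
The date on which the refund becomes due: 2027-05-20 + 87 days = 2027-08-15. That falls on a Sunday, so it rolls to the next business day, Monday, 2027-08-16.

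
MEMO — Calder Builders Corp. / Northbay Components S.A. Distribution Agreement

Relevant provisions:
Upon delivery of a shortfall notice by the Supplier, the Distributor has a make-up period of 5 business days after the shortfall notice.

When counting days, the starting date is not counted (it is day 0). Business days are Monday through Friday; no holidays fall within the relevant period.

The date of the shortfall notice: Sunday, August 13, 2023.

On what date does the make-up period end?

The last day of the make-up period: counting 5 business days from Sunday, August 13, 2023 (Aug 14, Aug 15, Aug 16, Aug 17, Aug 18, skipping weekends) reaches Friday, August 18, 2023.

August 18, 2023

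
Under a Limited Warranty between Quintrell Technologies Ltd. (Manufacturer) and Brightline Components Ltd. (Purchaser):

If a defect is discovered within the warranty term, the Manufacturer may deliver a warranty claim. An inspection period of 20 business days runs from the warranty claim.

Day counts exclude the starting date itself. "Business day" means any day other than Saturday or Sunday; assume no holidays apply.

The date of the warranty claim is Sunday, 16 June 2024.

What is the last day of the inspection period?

From Sunday, 16 June 2024, 20 business days (Jun 17, Jun 18, Jun 19, Jun 20, …, Jul 10, Jul 11, Jul 12, skipping weekends) brings us to Friday, 12 July 2024, which is the last day of the inspection period.

12 July 2024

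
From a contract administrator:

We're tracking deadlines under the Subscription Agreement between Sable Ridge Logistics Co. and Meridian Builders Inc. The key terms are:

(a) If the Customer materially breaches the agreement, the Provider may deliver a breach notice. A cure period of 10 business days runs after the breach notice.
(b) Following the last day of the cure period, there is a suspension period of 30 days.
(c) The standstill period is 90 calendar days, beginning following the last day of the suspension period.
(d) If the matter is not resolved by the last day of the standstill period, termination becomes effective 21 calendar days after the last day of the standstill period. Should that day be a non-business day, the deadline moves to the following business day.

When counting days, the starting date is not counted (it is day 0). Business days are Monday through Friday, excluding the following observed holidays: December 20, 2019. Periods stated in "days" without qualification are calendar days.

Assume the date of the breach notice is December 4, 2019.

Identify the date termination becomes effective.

May 7, 2020

The last day of the cure period: counting 10 business days from Wednesday, December 4, 2019 (Dec 5, Dec 6, Dec 9, Dec 10, Dec 11, Dec 12, Dec 13, Dec 16, Dec 17, Dec 18, skipping weekends) reaches Wednesday, December 18, 2019.
Adding 30 calendar days to December 18, 2019 gives January 17, 2020, which is the last day of the suspension period.
The last day of the standstill period: January 17, 2020 + 90 days = April 16, 2020.
The date termination becomes effective: 21 calendar days after April 16, 2020 is May 7, 2020. May 7, 2020 is a Thursday and is not a listed holiday, so no roll-forward applies.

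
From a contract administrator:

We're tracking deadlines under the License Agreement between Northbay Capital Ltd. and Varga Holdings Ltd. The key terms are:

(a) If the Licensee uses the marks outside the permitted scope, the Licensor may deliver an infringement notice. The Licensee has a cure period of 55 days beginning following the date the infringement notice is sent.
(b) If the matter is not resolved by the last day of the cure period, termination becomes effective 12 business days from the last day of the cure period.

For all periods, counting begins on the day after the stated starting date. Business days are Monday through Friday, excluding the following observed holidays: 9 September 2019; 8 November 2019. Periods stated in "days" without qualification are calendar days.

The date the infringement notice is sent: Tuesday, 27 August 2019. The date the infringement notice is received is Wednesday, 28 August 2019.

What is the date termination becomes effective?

The last day of the cure period: 27 August 2019 + 55 days = 21 October 2019.
From Monday, 21 October 2019, 12 business days (Oct 22, Oct 23, Oct 24, Oct 25, …, Nov 4, Nov 5, Nov 6, skipping weekends) brings us to Wednesday, 6 November 2019, which is the date termination becomes effective.

6 November 2019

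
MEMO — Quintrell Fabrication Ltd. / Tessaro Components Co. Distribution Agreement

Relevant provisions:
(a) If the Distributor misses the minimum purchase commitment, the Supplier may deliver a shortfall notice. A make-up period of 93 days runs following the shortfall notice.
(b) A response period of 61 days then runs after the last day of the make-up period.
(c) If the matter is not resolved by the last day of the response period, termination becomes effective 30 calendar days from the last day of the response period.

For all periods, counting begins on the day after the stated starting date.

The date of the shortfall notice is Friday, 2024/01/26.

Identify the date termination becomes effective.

2024/07/28

Adding 93 calendar days to 2024/01/26 gives 2024/04/28, which is the last day of the make-up period.
Adding 61 calendar days to 2024/04/28 gives 2024/06/28, which is the last day of the response period.
Adding 30 calendar days to 2024/06/28 gives 2024/07/28, which is the date termination becomes effective.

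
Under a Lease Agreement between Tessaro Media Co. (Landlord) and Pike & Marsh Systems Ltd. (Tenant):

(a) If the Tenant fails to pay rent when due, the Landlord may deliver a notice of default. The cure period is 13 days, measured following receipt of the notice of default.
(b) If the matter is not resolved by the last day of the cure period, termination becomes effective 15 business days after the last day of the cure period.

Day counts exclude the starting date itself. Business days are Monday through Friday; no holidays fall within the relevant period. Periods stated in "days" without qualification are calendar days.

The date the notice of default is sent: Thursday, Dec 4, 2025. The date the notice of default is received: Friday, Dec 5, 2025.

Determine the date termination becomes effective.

The last day of the cure period: 13 calendar days after Dec 5, 2025 is Dec 18, 2025.
The date termination becomes effective: counting 15 business days from Thursday, Dec 18, 2025 (Dec 19, Dec 22, Dec 23, Dec 24, …, Jan 6, Jan 7, Jan 8, skipping weekends) reaches Thursday, Jan 8, 2026.

Jan 8, 2026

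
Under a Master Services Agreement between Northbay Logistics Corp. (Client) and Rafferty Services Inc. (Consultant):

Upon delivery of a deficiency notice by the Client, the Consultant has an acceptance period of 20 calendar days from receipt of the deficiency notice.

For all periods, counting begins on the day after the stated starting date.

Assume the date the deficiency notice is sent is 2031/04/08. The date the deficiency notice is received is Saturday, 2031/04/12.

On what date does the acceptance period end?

Adding 20 calendar days to 2031/04/12 gives 2031/05/02, which is the last day of the acceptance period.

2031/05/02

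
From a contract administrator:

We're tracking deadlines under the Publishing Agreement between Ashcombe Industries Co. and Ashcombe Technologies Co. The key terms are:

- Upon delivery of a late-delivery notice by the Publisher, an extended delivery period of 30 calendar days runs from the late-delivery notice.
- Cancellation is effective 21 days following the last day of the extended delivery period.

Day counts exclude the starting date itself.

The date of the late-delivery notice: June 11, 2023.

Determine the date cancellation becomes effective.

August 1, 2023

Adding 30 calendar days to June 11, 2023 gives July 11, 2023, which is the last day of the extended delivery period.
The date cancellation becomes effective: 21 calendar days after July 11, 2023 is August 1, 2023.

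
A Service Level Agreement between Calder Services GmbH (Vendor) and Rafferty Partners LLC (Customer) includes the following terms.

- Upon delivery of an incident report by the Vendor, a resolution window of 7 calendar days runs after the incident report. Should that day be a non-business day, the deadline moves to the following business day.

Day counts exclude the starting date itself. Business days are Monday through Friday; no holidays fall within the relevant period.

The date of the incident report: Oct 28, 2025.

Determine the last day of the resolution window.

Adding 7 calendar days to Oct 28, 2025 gives Nov 4, 2025, which is the last day of the resolution window. Nov 4, 2025 is a Tuesday, so no roll-forward applies.

Nov 4, 2025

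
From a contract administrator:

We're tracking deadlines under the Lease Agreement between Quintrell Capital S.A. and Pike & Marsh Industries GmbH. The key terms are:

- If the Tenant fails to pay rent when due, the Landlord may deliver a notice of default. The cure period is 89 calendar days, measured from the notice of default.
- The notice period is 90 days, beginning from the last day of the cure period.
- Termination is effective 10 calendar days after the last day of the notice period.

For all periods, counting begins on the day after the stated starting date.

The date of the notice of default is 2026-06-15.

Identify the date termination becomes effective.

2026-12-21

Adding 89 calendar days to 2026-06-15 gives 2026-09-12, which is the last day of the cure period.
The last day of the notice period: 90 calendar days after 2026-09-12 is 2026-12-11.
The date termination becomes effective: 2026-12-11 + 10 days = 2026-12-21.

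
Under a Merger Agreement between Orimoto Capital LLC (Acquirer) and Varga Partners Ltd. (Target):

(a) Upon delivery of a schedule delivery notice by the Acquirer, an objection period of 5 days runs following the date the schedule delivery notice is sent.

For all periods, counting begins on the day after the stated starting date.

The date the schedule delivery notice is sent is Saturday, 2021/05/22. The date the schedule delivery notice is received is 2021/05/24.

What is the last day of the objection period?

The last day of the objection period: 2021/05/22 + 5 days = 2021/05/27.

2021/05/27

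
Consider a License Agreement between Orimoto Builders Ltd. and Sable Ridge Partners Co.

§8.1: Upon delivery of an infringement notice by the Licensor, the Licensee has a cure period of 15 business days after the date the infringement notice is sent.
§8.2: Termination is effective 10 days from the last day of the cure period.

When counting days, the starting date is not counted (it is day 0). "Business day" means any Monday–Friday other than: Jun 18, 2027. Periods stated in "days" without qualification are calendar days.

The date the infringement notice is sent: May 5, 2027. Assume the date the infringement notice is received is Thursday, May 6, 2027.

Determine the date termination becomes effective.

Jun 5, 2027

The last day of the cure period: counting 15 business days from Wednesday, May 5, 2027 (May 6, May 7, May 10, May 11, …, May 24, May 25, May 26, skipping weekends) reaches Wednesday, May 26, 2027.
Adding 10 calendar days to May 26, 2027 gives Jun 5, 2027, which is the date termination becomes effective.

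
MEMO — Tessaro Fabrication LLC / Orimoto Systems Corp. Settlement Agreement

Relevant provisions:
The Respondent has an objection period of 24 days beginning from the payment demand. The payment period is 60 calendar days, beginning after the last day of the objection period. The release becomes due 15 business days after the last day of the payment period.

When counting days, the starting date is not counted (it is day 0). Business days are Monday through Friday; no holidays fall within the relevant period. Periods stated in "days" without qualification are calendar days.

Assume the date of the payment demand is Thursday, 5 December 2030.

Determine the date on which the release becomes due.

20 March 2031

The last day of the objection period: 5 December 2030 + 24 days = 29 December 2030.
The last day of the payment period: 29 December 2030 + 60 days = 27 February 2031.
The date on which the release becomes due: counting 15 business days from Thursday, 27 February 2031 (Feb 28, Mar 3, Mar 4, Mar 5, …, Mar 18, Mar 19, Mar 20, skipping weekends) reaches Thursday, 20 March 2031.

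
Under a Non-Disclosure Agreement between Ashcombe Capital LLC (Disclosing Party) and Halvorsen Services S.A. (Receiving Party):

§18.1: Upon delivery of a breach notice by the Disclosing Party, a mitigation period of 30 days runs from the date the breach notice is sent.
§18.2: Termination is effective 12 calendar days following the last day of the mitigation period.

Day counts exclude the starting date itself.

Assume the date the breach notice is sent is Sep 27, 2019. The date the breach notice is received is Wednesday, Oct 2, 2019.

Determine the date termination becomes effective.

Nov 8, 2019

Adding 30 calendar days to Sep 27, 2019 gives Oct 27, 2019, which is the last day of the mitigation period.
The date termination becomes effective: Oct 27, 2019 + 12 days = Nov 8, 2019.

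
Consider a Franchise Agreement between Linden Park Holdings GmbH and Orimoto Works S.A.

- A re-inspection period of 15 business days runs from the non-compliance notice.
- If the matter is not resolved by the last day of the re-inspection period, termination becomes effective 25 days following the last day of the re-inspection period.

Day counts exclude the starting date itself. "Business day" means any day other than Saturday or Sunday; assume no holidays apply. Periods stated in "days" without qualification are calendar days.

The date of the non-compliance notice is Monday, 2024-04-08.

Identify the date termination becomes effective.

2024-05-24

From Monday, 2024-04-08, 15 business days (Apr 9, Apr 10, Apr 11, Apr 12, …, Apr 25, Apr 26, Apr 29, skipping weekends) brings us to Monday, 2024-04-29, which is the last day of the re-inspection period.
The date termination becomes effective: 2024-04-29 + 25 days = 2024-05-24.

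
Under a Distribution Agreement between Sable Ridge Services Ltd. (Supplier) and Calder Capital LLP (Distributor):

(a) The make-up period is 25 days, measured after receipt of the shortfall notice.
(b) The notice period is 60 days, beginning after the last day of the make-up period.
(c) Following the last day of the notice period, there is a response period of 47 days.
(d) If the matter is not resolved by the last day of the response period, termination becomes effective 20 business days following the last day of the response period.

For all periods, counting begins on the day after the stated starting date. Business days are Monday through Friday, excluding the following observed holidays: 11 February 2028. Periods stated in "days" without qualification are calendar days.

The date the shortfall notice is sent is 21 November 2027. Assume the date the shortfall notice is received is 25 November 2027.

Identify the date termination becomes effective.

The last day of the make-up period: 25 calendar days after 25 November 2027 is 20 December 2027.
Adding 60 calendar days to 20 December 2027 gives 18 February 2028, which is the last day of the notice period.
The last day of the response period: 18 February 2028 + 47 days = 5 April 2028.
The date termination becomes effective: 20 business days after Wednesday, 5 April 2028, skipping weekends — Apr 6, Apr 7, Apr 10, Apr 11, …, May 1, May 2, May 3 — lands on Wednesday, 3 May 2028.

3 May 2028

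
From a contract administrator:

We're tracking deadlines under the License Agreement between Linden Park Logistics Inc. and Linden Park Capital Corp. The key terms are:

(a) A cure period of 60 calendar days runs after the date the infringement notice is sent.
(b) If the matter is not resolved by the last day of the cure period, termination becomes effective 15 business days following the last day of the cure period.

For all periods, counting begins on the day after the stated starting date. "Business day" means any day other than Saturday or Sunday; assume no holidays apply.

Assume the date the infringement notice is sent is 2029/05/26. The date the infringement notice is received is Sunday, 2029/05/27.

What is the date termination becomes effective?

2029/08/15

Adding 60 calendar days to 2029/05/26 gives 2029/07/25, which is the last day of the cure period.
The date termination becomes effective: counting 15 business days from Wednesday, 2029/07/25 (Jul 26, Jul 27, Jul 30, Jul 31, …, Aug 13, Aug 14, Aug 15, skipping weekends) reaches Wednesday, 2029/08/15.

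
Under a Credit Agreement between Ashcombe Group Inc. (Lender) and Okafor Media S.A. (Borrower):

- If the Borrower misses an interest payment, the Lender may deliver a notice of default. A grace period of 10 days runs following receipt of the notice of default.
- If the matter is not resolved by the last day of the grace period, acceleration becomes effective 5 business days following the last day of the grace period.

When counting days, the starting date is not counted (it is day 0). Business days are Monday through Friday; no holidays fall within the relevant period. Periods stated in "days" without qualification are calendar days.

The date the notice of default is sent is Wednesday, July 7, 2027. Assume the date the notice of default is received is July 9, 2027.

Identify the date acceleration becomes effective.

The last day of the grace period: July 9, 2027 + 10 days = July 19, 2027.
The date acceleration becomes effective: counting 5 business days from Monday, July 19, 2027 (Jul 20, Jul 21, Jul 22, Jul 23, Jul 26, skipping weekends) reaches Monday, July 26, 2027.

July 26, 2027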